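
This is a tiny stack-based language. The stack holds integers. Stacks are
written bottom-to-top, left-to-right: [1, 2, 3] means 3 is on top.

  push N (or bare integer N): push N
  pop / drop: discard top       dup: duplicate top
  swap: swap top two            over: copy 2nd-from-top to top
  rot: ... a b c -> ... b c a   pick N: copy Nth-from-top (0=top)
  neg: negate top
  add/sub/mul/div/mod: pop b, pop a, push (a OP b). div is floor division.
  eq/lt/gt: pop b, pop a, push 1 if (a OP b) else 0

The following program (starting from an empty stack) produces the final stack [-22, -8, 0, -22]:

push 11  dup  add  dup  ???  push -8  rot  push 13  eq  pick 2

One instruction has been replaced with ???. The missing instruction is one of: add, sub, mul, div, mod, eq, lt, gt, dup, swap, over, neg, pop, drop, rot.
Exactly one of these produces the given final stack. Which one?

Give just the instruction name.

Stack before ???: [22, 22]
Stack after ???:  [22, -22]
The instruction that transforms [22, 22] -> [22, -22] is: neg

Answer: neg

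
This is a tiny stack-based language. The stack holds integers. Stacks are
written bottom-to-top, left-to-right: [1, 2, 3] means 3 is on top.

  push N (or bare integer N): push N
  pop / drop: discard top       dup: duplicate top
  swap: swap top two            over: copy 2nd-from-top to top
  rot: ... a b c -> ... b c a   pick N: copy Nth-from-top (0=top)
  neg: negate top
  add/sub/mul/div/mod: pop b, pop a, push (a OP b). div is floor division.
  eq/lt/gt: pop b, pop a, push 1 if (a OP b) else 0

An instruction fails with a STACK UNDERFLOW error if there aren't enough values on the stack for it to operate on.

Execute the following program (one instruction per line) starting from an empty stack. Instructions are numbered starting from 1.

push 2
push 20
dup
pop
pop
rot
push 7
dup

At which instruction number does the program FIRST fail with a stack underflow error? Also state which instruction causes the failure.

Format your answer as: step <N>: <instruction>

Answer: step 6: rot

Derivation:
Step 1 ('push 2'): stack = [2], depth = 1
Step 2 ('push 20'): stack = [2, 20], depth = 2
Step 3 ('dup'): stack = [2, 20, 20], depth = 3
Step 4 ('pop'): stack = [2, 20], depth = 2
Step 5 ('pop'): stack = [2], depth = 1
Step 6 ('rot'): needs 3 value(s) but depth is 1 — STACK UNDERFLOW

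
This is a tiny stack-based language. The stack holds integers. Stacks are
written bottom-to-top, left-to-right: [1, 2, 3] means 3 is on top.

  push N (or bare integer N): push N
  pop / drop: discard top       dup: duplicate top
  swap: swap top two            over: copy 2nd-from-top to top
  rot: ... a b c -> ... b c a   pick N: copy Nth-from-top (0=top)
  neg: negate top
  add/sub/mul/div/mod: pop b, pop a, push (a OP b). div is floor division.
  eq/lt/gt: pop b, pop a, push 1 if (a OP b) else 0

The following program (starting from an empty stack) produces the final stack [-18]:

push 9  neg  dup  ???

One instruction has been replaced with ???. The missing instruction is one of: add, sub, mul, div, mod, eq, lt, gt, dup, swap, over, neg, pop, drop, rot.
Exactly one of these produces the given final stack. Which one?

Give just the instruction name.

Answer: add

Derivation:
Stack before ???: [-9, -9]
Stack after ???:  [-18]
The instruction that transforms [-9, -9] -> [-18] is: add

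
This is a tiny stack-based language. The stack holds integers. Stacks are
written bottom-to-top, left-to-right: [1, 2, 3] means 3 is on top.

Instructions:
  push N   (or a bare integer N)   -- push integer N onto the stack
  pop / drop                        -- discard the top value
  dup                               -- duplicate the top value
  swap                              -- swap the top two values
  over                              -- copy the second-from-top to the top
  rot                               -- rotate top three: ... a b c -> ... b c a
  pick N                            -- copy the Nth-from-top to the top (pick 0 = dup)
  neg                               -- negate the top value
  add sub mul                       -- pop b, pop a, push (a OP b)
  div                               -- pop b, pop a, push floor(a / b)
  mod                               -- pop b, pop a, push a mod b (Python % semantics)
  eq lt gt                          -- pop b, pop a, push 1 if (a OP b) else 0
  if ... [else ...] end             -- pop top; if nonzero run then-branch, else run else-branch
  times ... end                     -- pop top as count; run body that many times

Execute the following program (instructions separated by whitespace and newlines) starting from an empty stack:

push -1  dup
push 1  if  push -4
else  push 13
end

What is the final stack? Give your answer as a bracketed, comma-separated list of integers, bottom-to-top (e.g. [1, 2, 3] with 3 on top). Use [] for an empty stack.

Answer: [-1, -1, -4]

Derivation:
After 'push -1': [-1]
After 'dup': [-1, -1]
After 'push 1': [-1, -1, 1]
After 'if': [-1, -1]
After 'push -4': [-1, -1, -4]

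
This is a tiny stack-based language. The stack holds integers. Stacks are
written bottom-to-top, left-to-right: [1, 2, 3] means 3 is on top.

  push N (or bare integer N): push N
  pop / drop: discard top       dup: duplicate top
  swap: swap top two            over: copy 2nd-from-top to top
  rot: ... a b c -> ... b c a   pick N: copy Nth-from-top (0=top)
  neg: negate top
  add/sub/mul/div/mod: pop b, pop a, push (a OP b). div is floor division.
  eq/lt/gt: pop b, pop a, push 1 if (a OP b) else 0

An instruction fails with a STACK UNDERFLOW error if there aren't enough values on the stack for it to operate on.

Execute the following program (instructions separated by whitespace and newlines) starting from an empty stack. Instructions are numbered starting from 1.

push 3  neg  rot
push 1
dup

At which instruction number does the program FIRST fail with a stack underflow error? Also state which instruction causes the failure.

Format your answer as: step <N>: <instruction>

Answer: step 3: rot

Derivation:
Step 1 ('push 3'): stack = [3], depth = 1
Step 2 ('neg'): stack = [-3], depth = 1
Step 3 ('rot'): needs 3 value(s) but depth is 1 — STACK UNDERFLOW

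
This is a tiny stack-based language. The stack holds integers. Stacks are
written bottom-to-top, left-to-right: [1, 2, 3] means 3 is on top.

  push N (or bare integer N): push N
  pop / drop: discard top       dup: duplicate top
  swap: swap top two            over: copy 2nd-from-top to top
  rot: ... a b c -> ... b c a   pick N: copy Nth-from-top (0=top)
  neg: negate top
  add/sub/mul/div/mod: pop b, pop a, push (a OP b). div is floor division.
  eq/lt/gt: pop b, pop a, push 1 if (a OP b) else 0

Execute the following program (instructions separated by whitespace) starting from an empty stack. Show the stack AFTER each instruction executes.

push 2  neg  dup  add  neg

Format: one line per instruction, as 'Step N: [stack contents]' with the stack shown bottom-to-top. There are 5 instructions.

Step 1: [2]
Step 2: [-2]
Step 3: [-2, -2]
Step 4: [-4]
Step 5: [4]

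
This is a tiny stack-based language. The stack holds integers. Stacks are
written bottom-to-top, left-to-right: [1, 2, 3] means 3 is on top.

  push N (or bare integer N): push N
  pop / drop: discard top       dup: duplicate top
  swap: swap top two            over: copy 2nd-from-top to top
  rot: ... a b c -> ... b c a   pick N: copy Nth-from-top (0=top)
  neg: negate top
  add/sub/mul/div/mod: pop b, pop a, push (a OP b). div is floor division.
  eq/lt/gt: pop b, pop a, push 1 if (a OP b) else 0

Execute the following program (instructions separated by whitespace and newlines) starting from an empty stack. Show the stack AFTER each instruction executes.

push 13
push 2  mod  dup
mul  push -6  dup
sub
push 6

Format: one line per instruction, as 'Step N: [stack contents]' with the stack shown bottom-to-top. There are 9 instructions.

Step 1: [13]
Step 2: [13, 2]
Step 3: [1]
Step 4: [1, 1]
Step 5: [1]
Step 6: [1, -6]
Step 7: [1, -6, -6]
Step 8: [1, 0]
Step 9: [1, 0, 6]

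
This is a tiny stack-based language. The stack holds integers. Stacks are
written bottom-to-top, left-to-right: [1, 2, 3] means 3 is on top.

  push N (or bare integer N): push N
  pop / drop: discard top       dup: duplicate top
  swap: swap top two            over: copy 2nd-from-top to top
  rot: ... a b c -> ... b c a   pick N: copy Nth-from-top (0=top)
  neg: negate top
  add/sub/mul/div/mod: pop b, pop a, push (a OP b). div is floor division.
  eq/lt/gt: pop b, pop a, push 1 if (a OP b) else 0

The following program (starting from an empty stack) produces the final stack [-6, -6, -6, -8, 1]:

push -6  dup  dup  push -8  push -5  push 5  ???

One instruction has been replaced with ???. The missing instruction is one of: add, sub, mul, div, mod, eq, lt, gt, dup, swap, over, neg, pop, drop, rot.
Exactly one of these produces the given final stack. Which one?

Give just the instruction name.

Stack before ???: [-6, -6, -6, -8, -5, 5]
Stack after ???:  [-6, -6, -6, -8, 1]
The instruction that transforms [-6, -6, -6, -8, -5, 5] -> [-6, -6, -6, -8, 1] is: lt

Answer: lt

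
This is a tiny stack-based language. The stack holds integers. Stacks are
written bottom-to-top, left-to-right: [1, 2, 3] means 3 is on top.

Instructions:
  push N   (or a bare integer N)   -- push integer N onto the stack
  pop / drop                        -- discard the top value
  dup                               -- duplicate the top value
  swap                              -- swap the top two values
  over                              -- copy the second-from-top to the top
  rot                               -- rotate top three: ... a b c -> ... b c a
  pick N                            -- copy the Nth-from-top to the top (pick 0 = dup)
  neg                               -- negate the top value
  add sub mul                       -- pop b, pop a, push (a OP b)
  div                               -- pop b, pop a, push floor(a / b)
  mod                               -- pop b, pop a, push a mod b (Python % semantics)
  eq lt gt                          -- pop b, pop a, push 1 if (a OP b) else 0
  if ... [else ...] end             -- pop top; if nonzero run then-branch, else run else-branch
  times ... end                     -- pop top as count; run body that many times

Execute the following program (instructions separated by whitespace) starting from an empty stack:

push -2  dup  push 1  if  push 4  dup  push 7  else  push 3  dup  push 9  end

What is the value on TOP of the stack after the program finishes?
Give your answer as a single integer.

After 'push -2': [-2]
After 'dup': [-2, -2]
After 'push 1': [-2, -2, 1]
After 'if': [-2, -2]
After 'push 4': [-2, -2, 4]
After 'dup': [-2, -2, 4, 4]
After 'push 7': [-2, -2, 4, 4, 7]

Answer: 7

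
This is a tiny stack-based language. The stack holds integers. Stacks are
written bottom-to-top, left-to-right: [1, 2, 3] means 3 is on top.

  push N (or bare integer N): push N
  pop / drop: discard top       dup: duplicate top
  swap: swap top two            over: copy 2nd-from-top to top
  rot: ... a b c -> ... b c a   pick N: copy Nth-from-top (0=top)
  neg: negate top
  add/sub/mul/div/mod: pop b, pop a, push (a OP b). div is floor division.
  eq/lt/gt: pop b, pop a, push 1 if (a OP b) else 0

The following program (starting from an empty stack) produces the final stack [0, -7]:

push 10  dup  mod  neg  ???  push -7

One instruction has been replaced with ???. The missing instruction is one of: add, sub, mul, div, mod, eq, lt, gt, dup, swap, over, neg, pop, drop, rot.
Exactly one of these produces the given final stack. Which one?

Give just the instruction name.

Answer: neg

Derivation:
Stack before ???: [0]
Stack after ???:  [0]
The instruction that transforms [0] -> [0] is: neg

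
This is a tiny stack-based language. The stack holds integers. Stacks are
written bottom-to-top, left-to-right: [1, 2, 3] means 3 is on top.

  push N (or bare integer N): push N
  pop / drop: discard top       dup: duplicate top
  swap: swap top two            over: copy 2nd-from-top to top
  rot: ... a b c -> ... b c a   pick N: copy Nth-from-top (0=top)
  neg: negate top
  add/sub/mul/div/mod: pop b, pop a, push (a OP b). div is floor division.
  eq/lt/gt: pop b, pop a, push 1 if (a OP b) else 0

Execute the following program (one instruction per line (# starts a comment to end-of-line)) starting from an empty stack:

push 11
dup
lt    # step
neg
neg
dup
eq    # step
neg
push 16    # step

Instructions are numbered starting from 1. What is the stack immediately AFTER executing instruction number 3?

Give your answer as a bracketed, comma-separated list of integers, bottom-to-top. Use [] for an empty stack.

Step 1 ('push 11'): [11]
Step 2 ('dup'): [11, 11]
Step 3 ('lt'): [0]

Answer: [0]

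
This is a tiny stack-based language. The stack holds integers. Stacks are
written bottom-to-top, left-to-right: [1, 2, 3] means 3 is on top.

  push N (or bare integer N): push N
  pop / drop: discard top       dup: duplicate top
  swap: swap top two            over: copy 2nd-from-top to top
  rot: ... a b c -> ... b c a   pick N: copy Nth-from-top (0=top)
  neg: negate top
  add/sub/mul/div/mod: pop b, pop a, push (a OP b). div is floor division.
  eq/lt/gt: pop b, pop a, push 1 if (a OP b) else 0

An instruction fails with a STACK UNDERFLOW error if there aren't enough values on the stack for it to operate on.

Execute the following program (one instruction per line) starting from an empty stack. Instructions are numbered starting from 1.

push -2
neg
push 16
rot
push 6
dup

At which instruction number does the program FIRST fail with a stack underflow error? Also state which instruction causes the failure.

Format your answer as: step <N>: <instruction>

Answer: step 4: rot

Derivation:
Step 1 ('push -2'): stack = [-2], depth = 1
Step 2 ('neg'): stack = [2], depth = 1
Step 3 ('push 16'): stack = [2, 16], depth = 2
Step 4 ('rot'): needs 3 value(s) but depth is 2 — STACK UNDERFLOW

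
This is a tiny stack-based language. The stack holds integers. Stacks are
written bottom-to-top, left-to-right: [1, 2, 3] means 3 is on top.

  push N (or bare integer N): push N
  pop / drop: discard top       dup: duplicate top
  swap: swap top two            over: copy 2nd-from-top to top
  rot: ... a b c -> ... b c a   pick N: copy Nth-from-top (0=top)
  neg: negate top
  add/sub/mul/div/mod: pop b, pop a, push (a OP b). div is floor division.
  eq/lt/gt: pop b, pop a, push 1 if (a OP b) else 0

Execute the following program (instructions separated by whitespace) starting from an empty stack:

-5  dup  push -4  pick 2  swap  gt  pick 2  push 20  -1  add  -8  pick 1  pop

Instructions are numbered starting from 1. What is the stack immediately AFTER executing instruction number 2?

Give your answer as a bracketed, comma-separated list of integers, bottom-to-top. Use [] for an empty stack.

Step 1 ('-5'): [-5]
Step 2 ('dup'): [-5, -5]

Answer: [-5, -5]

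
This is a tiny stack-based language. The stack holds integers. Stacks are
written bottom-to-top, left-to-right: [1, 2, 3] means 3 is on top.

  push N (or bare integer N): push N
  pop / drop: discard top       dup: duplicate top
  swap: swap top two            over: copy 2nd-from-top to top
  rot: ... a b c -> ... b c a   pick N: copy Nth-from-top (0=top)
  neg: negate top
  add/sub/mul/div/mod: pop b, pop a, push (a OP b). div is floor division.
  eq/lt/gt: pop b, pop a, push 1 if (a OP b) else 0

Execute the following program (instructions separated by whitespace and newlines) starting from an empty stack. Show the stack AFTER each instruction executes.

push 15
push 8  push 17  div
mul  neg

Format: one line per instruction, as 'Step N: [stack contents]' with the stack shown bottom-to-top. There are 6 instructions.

Step 1: [15]
Step 2: [15, 8]
Step 3: [15, 8, 17]
Step 4: [15, 0]
Step 5: [0]
Step 6: [0]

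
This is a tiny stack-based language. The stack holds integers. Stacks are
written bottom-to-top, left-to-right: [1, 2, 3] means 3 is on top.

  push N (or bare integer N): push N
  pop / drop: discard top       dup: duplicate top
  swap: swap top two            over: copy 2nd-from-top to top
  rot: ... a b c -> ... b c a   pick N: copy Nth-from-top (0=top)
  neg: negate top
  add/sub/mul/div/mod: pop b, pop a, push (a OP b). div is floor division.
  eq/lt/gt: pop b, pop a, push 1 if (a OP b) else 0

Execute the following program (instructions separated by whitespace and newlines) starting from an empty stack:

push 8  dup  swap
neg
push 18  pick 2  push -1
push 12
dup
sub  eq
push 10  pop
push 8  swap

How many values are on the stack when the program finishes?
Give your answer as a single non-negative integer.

After 'push 8': stack = [8] (depth 1)
After 'dup': stack = [8, 8] (depth 2)
After 'swap': stack = [8, 8] (depth 2)
After 'neg': stack = [8, -8] (depth 2)
After 'push 18': stack = [8, -8, 18] (depth 3)
After 'pick 2': stack = [8, -8, 18, 8] (depth 4)
After 'push -1': stack = [8, -8, 18, 8, -1] (depth 5)
After 'push 12': stack = [8, -8, 18, 8, -1, 12] (depth 6)
After 'dup': stack = [8, -8, 18, 8, -1, 12, 12] (depth 7)
After 'sub': stack = [8, -8, 18, 8, -1, 0] (depth 6)
After 'eq': stack = [8, -8, 18, 8, 0] (depth 5)
After 'push 10': stack = [8, -8, 18, 8, 0, 10] (depth 6)
After 'pop': stack = [8, -8, 18, 8, 0] (depth 5)
After 'push 8': stack = [8, -8, 18, 8, 0, 8] (depth 6)
After 'swap': stack = [8, -8, 18, 8, 8, 0] (depth 6)

Answer: 6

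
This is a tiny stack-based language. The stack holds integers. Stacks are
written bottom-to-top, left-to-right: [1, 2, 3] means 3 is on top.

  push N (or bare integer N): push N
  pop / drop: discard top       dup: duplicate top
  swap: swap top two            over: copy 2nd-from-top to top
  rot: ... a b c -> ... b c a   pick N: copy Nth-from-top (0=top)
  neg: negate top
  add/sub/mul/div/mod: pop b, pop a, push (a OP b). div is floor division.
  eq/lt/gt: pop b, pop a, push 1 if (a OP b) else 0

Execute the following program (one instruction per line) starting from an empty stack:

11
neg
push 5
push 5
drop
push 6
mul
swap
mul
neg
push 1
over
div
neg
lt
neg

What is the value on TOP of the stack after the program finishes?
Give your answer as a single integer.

After 'push 11': [11]
After 'neg': [-11]
After 'push 5': [-11, 5]
After 'push 5': [-11, 5, 5]
After 'drop': [-11, 5]
After 'push 6': [-11, 5, 6]
After 'mul': [-11, 30]
After 'swap': [30, -11]
After 'mul': [-330]
After 'neg': [330]
After 'push 1': [330, 1]
After 'over': [330, 1, 330]
After 'div': [330, 0]
After 'neg': [330, 0]
After 'lt': [0]
After 'neg': [0]

Answer: 0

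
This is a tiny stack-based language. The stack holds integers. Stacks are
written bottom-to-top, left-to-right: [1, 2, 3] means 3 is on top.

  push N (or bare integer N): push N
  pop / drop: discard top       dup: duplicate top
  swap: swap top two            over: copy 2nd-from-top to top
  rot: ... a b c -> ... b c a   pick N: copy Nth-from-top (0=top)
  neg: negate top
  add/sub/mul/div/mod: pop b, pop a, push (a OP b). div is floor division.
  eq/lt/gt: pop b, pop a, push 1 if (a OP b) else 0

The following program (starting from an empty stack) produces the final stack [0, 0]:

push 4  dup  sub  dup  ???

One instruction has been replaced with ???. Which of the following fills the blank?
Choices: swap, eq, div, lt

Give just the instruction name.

Answer: swap

Derivation:
Stack before ???: [0, 0]
Stack after ???:  [0, 0]
Checking each choice:
  swap: MATCH
  eq: produces [1]
  div: division by zero
  lt: produces [0]


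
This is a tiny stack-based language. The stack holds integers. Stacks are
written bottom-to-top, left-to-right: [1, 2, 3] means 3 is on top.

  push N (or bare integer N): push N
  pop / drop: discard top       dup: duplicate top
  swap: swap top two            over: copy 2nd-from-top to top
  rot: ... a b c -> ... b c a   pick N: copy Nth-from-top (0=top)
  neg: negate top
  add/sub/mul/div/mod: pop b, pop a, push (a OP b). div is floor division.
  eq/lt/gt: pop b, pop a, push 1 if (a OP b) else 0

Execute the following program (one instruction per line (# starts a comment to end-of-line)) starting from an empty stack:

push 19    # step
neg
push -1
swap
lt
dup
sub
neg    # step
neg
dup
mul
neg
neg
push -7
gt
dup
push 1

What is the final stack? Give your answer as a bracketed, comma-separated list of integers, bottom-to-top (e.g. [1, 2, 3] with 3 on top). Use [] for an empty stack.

After 'push 19': [19]
After 'neg': [-19]
After 'push -1': [-19, -1]
After 'swap': [-1, -19]
After 'lt': [0]
After 'dup': [0, 0]
After 'sub': [0]
After 'neg': [0]
After 'neg': [0]
After 'dup': [0, 0]
After 'mul': [0]
After 'neg': [0]
After 'neg': [0]
After 'push -7': [0, -7]
After 'gt': [1]
After 'dup': [1, 1]
After 'push 1': [1, 1, 1]

Answer: [1, 1, 1]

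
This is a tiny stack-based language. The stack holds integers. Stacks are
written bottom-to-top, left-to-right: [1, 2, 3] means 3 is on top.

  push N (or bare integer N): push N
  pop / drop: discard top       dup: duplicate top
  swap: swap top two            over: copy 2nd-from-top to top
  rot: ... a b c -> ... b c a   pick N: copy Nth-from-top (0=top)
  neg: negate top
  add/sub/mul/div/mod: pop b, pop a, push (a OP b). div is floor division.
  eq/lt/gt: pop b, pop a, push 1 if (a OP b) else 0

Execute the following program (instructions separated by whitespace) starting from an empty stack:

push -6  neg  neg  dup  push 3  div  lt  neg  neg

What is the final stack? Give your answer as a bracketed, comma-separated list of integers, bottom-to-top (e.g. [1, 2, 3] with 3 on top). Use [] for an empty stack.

Answer: [1]

Derivation:
After 'push -6': [-6]
After 'neg': [6]
After 'neg': [-6]
After 'dup': [-6, -6]
After 'push 3': [-6, -6, 3]
After 'div': [-6, -2]
After 'lt': [1]
After 'neg': [-1]
After 'neg': [1]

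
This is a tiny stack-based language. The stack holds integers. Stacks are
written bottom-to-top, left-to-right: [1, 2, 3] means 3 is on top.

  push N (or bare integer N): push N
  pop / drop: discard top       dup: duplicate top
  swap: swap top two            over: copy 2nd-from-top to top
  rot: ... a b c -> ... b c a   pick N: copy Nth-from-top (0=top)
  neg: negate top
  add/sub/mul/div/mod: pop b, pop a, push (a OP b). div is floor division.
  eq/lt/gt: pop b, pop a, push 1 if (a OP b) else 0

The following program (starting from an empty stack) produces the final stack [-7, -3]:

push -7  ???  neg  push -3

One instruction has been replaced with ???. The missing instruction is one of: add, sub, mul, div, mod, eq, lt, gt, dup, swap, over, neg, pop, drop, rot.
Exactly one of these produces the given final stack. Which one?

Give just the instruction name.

Stack before ???: [-7]
Stack after ???:  [7]
The instruction that transforms [-7] -> [7] is: neg

Answer: neg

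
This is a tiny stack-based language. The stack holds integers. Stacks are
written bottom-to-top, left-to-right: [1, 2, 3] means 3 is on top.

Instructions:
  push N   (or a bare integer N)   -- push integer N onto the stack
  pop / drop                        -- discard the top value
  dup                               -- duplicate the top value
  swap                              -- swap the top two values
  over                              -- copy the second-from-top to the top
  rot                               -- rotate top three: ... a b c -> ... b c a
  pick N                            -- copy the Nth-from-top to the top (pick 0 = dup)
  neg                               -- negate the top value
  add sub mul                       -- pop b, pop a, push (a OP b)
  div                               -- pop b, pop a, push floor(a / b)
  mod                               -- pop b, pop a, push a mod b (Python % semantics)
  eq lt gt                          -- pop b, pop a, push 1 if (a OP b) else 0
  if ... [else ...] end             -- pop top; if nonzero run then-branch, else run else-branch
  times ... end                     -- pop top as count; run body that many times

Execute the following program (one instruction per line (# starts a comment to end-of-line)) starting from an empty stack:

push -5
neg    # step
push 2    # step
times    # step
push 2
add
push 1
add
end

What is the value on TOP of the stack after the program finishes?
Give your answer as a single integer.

Answer: 11

Derivation:
After 'push -5': [-5]
After 'neg': [5]
After 'push 2': [5, 2]
After 'times': [5]
After 'push 2': [5, 2]
After 'add': [7]
After 'push 1': [7, 1]
After 'add': [8]
After 'push 2': [8, 2]
After 'add': [10]
After 'push 1': [10, 1]
After 'add': [11]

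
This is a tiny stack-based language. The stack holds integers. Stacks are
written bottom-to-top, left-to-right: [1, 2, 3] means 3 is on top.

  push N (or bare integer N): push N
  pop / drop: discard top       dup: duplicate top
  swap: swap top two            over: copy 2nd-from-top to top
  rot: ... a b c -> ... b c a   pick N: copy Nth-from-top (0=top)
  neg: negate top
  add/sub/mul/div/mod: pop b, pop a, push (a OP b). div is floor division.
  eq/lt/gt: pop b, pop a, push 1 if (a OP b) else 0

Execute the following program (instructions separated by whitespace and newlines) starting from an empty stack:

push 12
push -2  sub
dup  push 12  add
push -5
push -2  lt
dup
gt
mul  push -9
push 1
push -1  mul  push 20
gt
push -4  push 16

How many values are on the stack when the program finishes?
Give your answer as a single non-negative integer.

After 'push 12': stack = [12] (depth 1)
After 'push -2': stack = [12, -2] (depth 2)
After 'sub': stack = [14] (depth 1)
After 'dup': stack = [14, 14] (depth 2)
After 'push 12': stack = [14, 14, 12] (depth 3)
After 'add': stack = [14, 26] (depth 2)
After 'push -5': stack = [14, 26, -5] (depth 3)
After 'push -2': stack = [14, 26, -5, -2] (depth 4)
After 'lt': stack = [14, 26, 1] (depth 3)
After 'dup': stack = [14, 26, 1, 1] (depth 4)
After 'gt': stack = [14, 26, 0] (depth 3)
After 'mul': stack = [14, 0] (depth 2)
After 'push -9': stack = [14, 0, -9] (depth 3)
After 'push 1': stack = [14, 0, -9, 1] (depth 4)
After 'push -1': stack = [14, 0, -9, 1, -1] (depth 5)
After 'mul': stack = [14, 0, -9, -1] (depth 4)
After 'push 20': stack = [14, 0, -9, -1, 20] (depth 5)
After 'gt': stack = [14, 0, -9, 0] (depth 4)
After 'push -4': stack = [14, 0, -9, 0, -4] (depth 5)
After 'push 16': stack = [14, 0, -9, 0, -4, 16] (depth 6)

Answer: 6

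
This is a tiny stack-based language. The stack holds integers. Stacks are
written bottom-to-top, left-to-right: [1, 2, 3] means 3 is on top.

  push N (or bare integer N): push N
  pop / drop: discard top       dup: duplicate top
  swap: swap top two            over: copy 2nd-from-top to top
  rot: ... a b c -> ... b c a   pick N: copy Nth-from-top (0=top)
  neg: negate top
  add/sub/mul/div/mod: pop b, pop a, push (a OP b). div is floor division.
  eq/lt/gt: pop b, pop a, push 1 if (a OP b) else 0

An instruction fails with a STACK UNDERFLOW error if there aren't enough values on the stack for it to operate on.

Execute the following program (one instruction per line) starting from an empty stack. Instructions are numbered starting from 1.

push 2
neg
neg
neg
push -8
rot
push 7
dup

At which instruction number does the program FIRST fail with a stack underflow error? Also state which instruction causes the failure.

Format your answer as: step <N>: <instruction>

Answer: step 6: rot

Derivation:
Step 1 ('push 2'): stack = [2], depth = 1
Step 2 ('neg'): stack = [-2], depth = 1
Step 3 ('neg'): stack = [2], depth = 1
Step 4 ('neg'): stack = [-2], depth = 1
Step 5 ('push -8'): stack = [-2, -8], depth = 2
Step 6 ('rot'): needs 3 value(s) but depth is 2 — STACK UNDERFLOW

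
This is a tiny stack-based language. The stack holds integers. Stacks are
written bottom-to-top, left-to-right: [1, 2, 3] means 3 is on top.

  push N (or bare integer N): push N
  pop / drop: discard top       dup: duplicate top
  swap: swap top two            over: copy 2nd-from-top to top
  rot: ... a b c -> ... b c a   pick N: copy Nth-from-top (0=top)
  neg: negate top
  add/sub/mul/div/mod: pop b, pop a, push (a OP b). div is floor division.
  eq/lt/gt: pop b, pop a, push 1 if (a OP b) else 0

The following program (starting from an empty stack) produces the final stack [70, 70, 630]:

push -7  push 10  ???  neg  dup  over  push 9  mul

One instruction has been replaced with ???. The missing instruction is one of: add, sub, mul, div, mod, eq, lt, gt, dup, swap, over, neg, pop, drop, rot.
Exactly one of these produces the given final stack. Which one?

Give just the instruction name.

Answer: mul

Derivation:
Stack before ???: [-7, 10]
Stack after ???:  [-70]
The instruction that transforms [-7, 10] -> [-70] is: mul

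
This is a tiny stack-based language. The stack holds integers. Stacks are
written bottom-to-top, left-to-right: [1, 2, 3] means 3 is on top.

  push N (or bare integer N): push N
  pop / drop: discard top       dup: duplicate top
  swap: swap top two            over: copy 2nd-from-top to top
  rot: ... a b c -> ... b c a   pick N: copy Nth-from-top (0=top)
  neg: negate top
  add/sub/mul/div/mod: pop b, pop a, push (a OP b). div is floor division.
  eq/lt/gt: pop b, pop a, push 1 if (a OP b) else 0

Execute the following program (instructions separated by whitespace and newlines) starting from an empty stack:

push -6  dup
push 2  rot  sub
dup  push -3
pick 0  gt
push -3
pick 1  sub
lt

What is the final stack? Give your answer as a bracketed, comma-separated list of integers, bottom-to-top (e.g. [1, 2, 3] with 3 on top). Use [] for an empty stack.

After 'push -6': [-6]
After 'dup': [-6, -6]
After 'push 2': [-6, -6, 2]
After 'rot': [-6, 2, -6]
After 'sub': [-6, 8]
After 'dup': [-6, 8, 8]
After 'push -3': [-6, 8, 8, -3]
After 'pick 0': [-6, 8, 8, -3, -3]
After 'gt': [-6, 8, 8, 0]
After 'push -3': [-6, 8, 8, 0, -3]
After 'pick 1': [-6, 8, 8, 0, -3, 0]
After 'sub': [-6, 8, 8, 0, -3]
After 'lt': [-6, 8, 8, 0]

Answer: [-6, 8, 8, 0]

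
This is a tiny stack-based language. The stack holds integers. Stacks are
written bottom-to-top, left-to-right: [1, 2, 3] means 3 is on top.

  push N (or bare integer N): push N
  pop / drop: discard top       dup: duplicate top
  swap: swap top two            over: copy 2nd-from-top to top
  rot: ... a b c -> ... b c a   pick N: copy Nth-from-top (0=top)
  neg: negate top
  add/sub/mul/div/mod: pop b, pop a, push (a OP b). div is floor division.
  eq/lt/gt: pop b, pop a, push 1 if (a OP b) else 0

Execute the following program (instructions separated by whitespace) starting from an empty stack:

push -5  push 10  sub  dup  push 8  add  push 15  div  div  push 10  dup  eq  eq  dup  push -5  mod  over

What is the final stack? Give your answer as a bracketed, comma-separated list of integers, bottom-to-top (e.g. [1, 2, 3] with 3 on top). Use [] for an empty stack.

After 'push -5': [-5]
After 'push 10': [-5, 10]
After 'sub': [-15]
After 'dup': [-15, -15]
After 'push 8': [-15, -15, 8]
After 'add': [-15, -7]
After 'push 15': [-15, -7, 15]
After 'div': [-15, -1]
After 'div': [15]
After 'push 10': [15, 10]
After 'dup': [15, 10, 10]
After 'eq': [15, 1]
After 'eq': [0]
After 'dup': [0, 0]
After 'push -5': [0, 0, -5]
After 'mod': [0, 0]
After 'over': [0, 0, 0]

Answer: [0, 0, 0]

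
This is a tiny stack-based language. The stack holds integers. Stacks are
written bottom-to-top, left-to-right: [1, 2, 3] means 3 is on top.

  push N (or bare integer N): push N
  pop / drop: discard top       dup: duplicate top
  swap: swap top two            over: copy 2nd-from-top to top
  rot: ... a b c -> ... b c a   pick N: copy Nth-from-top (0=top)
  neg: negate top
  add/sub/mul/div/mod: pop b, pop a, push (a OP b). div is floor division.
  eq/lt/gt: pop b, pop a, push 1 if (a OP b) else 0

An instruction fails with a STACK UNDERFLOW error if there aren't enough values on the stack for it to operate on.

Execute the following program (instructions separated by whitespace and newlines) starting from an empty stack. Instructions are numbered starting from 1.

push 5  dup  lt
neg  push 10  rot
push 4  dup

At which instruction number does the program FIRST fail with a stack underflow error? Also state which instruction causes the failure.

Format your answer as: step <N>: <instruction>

Step 1 ('push 5'): stack = [5], depth = 1
Step 2 ('dup'): stack = [5, 5], depth = 2
Step 3 ('lt'): stack = [0], depth = 1
Step 4 ('neg'): stack = [0], depth = 1
Step 5 ('push 10'): stack = [0, 10], depth = 2
Step 6 ('rot'): needs 3 value(s) but depth is 2 — STACK UNDERFLOW

Answer: step 6: rot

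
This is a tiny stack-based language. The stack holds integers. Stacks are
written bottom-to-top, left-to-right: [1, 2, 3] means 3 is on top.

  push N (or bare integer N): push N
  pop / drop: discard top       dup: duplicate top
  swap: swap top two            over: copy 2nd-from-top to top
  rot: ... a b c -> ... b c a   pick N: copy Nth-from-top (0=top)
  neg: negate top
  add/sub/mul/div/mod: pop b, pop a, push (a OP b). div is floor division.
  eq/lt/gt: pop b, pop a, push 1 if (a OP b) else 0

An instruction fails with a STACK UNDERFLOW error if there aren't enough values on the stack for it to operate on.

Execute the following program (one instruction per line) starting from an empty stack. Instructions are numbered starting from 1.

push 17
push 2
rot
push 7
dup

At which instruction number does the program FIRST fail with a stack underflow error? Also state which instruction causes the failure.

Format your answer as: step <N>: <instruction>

Step 1 ('push 17'): stack = [17], depth = 1
Step 2 ('push 2'): stack = [17, 2], depth = 2
Step 3 ('rot'): needs 3 value(s) but depth is 2 — STACK UNDERFLOW

Answer: step 3: rot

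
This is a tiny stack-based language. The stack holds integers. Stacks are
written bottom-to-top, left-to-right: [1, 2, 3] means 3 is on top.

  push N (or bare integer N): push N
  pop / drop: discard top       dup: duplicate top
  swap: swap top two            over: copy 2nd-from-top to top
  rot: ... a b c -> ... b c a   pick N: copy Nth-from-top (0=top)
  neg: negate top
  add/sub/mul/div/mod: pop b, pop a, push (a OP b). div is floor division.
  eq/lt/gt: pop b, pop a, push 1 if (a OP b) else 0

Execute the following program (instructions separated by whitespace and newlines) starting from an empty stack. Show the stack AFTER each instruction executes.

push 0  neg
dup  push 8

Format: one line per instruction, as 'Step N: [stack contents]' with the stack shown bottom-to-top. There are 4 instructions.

Step 1: [0]
Step 2: [0]
Step 3: [0, 0]
Step 4: [0, 0, 8]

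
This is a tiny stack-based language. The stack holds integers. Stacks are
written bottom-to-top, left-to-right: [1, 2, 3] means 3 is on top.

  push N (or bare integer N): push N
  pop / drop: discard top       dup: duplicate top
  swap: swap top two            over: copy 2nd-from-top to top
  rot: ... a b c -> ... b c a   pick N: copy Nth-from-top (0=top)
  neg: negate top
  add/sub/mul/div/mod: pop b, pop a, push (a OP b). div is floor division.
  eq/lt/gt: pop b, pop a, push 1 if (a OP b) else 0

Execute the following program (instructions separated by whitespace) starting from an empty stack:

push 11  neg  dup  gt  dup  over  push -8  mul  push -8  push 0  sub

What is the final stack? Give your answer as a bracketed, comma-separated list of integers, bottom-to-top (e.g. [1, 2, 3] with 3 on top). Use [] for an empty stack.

Answer: [0, 0, 0, -8]

Derivation:
After 'push 11': [11]
After 'neg': [-11]
After 'dup': [-11, -11]
After 'gt': [0]
After 'dup': [0, 0]
After 'over': [0, 0, 0]
After 'push -8': [0, 0, 0, -8]
After 'mul': [0, 0, 0]
After 'push -8': [0, 0, 0, -8]
After 'push 0': [0, 0, 0, -8, 0]
After 'sub': [0, 0, 0, -8]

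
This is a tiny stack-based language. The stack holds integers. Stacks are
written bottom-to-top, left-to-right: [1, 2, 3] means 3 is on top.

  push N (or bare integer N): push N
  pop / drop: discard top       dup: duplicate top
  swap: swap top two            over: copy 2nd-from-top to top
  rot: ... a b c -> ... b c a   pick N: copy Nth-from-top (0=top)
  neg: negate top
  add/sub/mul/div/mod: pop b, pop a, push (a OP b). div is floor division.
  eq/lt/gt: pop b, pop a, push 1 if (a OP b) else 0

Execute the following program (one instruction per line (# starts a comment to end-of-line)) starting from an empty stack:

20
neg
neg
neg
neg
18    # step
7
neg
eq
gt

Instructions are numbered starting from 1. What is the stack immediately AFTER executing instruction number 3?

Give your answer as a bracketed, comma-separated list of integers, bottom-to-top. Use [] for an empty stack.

Answer: [20]

Derivation:
Step 1 ('20'): [20]
Step 2 ('neg'): [-20]
Step 3 ('neg'): [20]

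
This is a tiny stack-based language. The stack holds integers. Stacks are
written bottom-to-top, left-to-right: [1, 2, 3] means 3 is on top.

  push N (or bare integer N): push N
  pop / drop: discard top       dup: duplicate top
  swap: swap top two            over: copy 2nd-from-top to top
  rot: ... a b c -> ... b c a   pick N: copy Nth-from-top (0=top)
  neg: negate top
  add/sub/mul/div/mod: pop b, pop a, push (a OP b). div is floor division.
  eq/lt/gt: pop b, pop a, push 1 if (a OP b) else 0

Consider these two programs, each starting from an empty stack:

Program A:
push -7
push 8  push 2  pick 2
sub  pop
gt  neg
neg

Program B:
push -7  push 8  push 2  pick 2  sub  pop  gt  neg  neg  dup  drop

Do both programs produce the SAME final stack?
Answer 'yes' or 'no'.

Answer: yes

Derivation:
Program A trace:
  After 'push -7': [-7]
  After 'push 8': [-7, 8]
  After 'push 2': [-7, 8, 2]
  After 'pick 2': [-7, 8, 2, -7]
  After 'sub': [-7, 8, 9]
  After 'pop': [-7, 8]
  After 'gt': [0]
  After 'neg': [0]
  After 'neg': [0]
Program A final stack: [0]

Program B trace:
  After 'push -7': [-7]
  After 'push 8': [-7, 8]
  After 'push 2': [-7, 8, 2]
  After 'pick 2': [-7, 8, 2, -7]
  After 'sub': [-7, 8, 9]
  After 'pop': [-7, 8]
  After 'gt': [0]
  After 'neg': [0]
  After 'neg': [0]
  After 'dup': [0, 0]
  After 'drop': [0]
Program B final stack: [0]
Same: yes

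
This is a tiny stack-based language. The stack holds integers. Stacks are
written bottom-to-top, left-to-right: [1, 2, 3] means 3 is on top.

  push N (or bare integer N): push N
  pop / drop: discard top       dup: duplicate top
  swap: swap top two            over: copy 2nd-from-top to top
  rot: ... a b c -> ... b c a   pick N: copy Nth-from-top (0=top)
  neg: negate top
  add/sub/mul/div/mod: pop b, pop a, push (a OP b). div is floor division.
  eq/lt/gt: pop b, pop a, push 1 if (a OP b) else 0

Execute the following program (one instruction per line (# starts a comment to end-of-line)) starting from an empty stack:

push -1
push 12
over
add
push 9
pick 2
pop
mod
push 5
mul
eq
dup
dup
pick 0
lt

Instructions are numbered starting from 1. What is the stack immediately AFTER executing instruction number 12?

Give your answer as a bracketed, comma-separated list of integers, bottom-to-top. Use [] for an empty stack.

Answer: [0, 0]

Derivation:
Step 1 ('push -1'): [-1]
Step 2 ('push 12'): [-1, 12]
Step 3 ('over'): [-1, 12, -1]
Step 4 ('add'): [-1, 11]
Step 5 ('push 9'): [-1, 11, 9]
Step 6 ('pick 2'): [-1, 11, 9, -1]
Step 7 ('pop'): [-1, 11, 9]
Step 8 ('mod'): [-1, 2]
Step 9 ('push 5'): [-1, 2, 5]
Step 10 ('mul'): [-1, 10]
Step 11 ('eq'): [0]
Step 12 ('dup'): [0, 0]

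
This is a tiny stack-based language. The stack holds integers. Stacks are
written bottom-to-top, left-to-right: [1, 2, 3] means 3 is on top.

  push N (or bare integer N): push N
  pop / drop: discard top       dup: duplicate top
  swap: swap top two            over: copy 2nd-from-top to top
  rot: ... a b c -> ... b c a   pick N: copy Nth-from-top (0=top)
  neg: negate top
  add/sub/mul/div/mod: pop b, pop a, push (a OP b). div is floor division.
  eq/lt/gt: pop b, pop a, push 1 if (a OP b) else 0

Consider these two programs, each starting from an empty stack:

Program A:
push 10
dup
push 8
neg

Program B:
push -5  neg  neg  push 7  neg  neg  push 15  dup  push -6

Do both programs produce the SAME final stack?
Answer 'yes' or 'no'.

Program A trace:
  After 'push 10': [10]
  After 'dup': [10, 10]
  After 'push 8': [10, 10, 8]
  After 'neg': [10, 10, -8]
Program A final stack: [10, 10, -8]

Program B trace:
  After 'push -5': [-5]
  After 'neg': [5]
  After 'neg': [-5]
  After 'push 7': [-5, 7]
  After 'neg': [-5, -7]
  After 'neg': [-5, 7]
  After 'push 15': [-5, 7, 15]
  After 'dup': [-5, 7, 15, 15]
  After 'push -6': [-5, 7, 15, 15, -6]
Program B final stack: [-5, 7, 15, 15, -6]
Same: no

Answer: no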